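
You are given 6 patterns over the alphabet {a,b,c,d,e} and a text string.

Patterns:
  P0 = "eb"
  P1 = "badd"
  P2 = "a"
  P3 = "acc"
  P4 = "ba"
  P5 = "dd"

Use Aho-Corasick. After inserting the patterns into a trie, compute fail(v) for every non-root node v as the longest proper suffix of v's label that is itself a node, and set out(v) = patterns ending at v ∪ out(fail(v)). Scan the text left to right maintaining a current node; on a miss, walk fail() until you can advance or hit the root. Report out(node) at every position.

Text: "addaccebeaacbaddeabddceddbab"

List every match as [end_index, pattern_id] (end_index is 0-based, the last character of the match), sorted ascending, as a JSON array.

Build:
Trie (insert patterns):
  0='ε' goto a→7 b→3 d→10 e→1
  1='e' goto b→2
  2='eb' goto ·  [P0 ends]
  3='b' goto a→4
  4='ba' goto d→5  [P4 ends]
  5='bad' goto d→6
  6='badd' goto ·  [P1 ends]
  7='a' goto c→8  [P2 ends]
  8='ac' goto c→9
  9='acc' goto ·  [P3 ends]
  10='d' goto d→11
  11='dd' goto ·  [P5 ends]

BFS fail/out derivation:
  n1('e'): parent n0 fail=0; on 'e' 0 → fail=0;  out ∅∪∅=∅
  n3('b'): parent n0 fail=0; on 'b' 0 → fail=0;  out ∅∪∅=∅
  n7('a'): parent n0 fail=0; on 'a' 0 → fail=0;  out {2}∪∅={2}
  n10('d'): parent n0 fail=0; on 'd' 0 → fail=0;  out ∅∪∅=∅
  n2('eb'): parent n1 fail=0; on 'b' 0 → fail=3;  out {0}∪∅={0}
  n4('ba'): parent n3 fail=0; on 'a' 0 → fail=7;  out {4}∪{2}={2,4}
  n8('ac'): parent n7 fail=0; on 'c' 0 → fail=0;  out ∅∪∅=∅
  n11('dd'): parent n10 fail=0; on 'd' 0 → fail=10;  out {5}∪∅={5}
  n5('bad'): parent n4 fail=7; on 'd' 7→0 → fail=10;  out ∅∪∅=∅
  n9('acc'): parent n8 fail=0; on 'c' 0 → fail=0;  out {3}∪∅={3}
  n6('badd'): parent n5 fail=10; on 'd' 10 → fail=11;  out {1}∪{5}={1,5}

Text stream:
i=0 'a': node 0→7  emit P2@[0:0]
i=1 'd': node 7→10 ·f
i=2 'd': node 10→11  emit P5@[1:2]
i=3 'a': node 11→7 ·f  emit P2@[3:3]
i=4 'c': node 7→8
i=5 'c': node 8→9  emit P3@[3:5]
i=6 'e': node 9→1 ·f
i=7 'b': node 1→2  emit P0@[6:7]
i=8 'e': node 2→1 ·f
i=9 'a': node 1→7 ·f  emit P2@[9:9]
i=10 'a': node 7→7 ·f  emit P2@[10:10]
i=11 'c': node 7→8
i=12 'b': node 8→3 ·f
i=13 'a': node 3→4  emit P2@[13:13],P4@[12:13]
i=14 'd': node 4→5
i=15 'd': node 5→6  emit P1@[12:15],P5@[14:15]
i=16 'e': node 6→1 ·f
i=17 'a': node 1→7 ·f  emit P2@[17:17]
i=18 'b': node 7→3 ·f
i=19 'd': node 3→10 ·f
i=20 'd': node 10→11  emit P5@[19:20]
i=21 'c': node 11→0 ·f
i=22 'e': node 0→1
i=23 'd': node 1→10 ·f
i=24 'd': node 10→11  emit P5@[23:24]
i=25 'b': node 11→3 ·f
i=26 'a': node 3→4  emit P2@[26:26],P4@[25:26]
i=27 'b': node 4→3 ·f

All matches (sorted): [[0,2],[2,5],[3,2],[5,3],[7,0],[9,2],[10,2],[13,2],[13,4],[15,1],[15,5],[17,2],[20,5],[24,5],[26,2],[26,4]]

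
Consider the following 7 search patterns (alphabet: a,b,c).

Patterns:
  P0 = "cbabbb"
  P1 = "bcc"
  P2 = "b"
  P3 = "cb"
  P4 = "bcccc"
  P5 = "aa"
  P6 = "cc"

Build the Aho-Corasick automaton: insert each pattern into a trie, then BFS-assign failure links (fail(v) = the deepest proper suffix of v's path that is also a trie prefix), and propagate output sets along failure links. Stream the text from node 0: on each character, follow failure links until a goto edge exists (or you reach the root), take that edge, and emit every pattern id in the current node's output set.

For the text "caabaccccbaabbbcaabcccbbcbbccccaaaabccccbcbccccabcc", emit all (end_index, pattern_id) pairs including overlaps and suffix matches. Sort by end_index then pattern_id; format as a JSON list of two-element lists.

Build:
Trie (insert patterns):
  0='ε' goto a→12 b→7 c→1
  1='c' goto b→2 c→14
  2='cb' goto a→3  ←P3
  3='cba' goto b→4
  4='cbab' goto b→5
  5='cbabb' goto b→6
  6='cbabbb' goto ·  ←P0
  7='b' goto c→8  ←P2
  8='bc' goto c→9
  9='bcc' goto c→10  ←P1
  10='bccc' goto c→11
  11='bcccc' goto ·  ←P4
  12='a' goto a→13
  13='aa' goto ·  ←P5
  14='cc' goto ·  ←P6

Failure links (BFS by depth):
  fail(1) 'c': from fail(0)=0 chase 'c': 0 ⇒ 0;  out=∅∪out(0)=∅
  fail(7) 'b': from fail(0)=0 chase 'b': 0 ⇒ 0;  out={2}∪out(0)={2}
  fail(12) 'a': from fail(0)=0 chase 'a': 0 ⇒ 0;  out=∅∪out(0)=∅
  fail(2) 'cb': from fail(1)=0 chase 'b': 0 ⇒ 7;  out={3}∪out(7)={2,3}
  fail(8) 'bc': from fail(7)=0 chase 'c': 0 ⇒ 1;  out=∅∪out(1)=∅
  fail(13) 'aa': from fail(12)=0 chase 'a': 0 ⇒ 12;  out={5}∪out(12)={5}
  fail(14) 'cc': from fail(1)=0 chase 'c': 0 ⇒ 1;  out={6}∪out(1)={6}
  fail(3) 'cba': from fail(2)=7 chase 'a': 7→0 ⇒ 12;  out=∅∪out(12)=∅
  fail(9) 'bcc': from fail(8)=1 chase 'c': 1 ⇒ 14;  out={1}∪out(14)={1,6}
  fail(4) 'cbab': from fail(3)=12 chase 'b': 12→0 ⇒ 7;  out=∅∪out(7)={2}
  fail(10) 'bccc': from fail(9)=14 chase 'c': 14→1 ⇒ 14;  out=∅∪out(14)={6}
  fail(5) 'cbabb': from fail(4)=7 chase 'b': 7→0 ⇒ 7;  out=∅∪out(7)={2}
  fail(11) 'bcccc': from fail(10)=14 chase 'c': 14→1 ⇒ 14;  out={4}∪out(14)={4,6}
  fail(6) 'cbabbb': from fail(5)=7 chase 'b': 7→0 ⇒ 7;  out={0}∪out(7)={0,2}

Text stream:
i=0 'c': node 0→1
i=1 'a': node 1→12 (fail-walked)
i=2 'a': node 12→13  ** P5@[1:2]
i=3 'b': node 13→7 (fail-walked)  ** P2@[3:3]
i=4 'a': node 7→12 (fail-walked)
i=5 'c': node 12→1 (fail-walked)
i=6 'c': node 1→14  ** P6@[5:6]
i=7 'c': node 14→14 (fail-walked)  ** P6@[6:7]
i=8 'c': node 14→14 (fail-walked)  ** P6@[7:8]
i=9 'b': node 14→2 (fail-walked)  ** P2@[9:9],P3@[8:9]
i=10 'a': node 2→3
i=11 'a': node 3→13 (fail-walked)  ** P5@[10:11]
i=12 'b': node 13→7 (fail-walked)  ** P2@[12:12]
i=13 'b': node 7→7 (fail-walked)  ** P2@[13:13]
i=14 'b': node 7→7 (fail-walked)  ** P2@[14:14]
i=15 'c': node 7→8
i=16 'a': node 8→12 (fail-walked)
i=17 'a': node 12→13  ** P5@[16:17]
i=18 'b': node 13→7 (fail-walked)  ** P2@[18:18]
i=19 'c': node 7→8
i=20 'c': node 8→9  ** P1@[18:20],P6@[19:20]
i=21 'c': node 9→10  ** P6@[20:21]
i=22 'b': node 10→2 (fail-walked)  ** P2@[22:22],P3@[21:22]
i=23 'b': node 2→7 (fail-walked)  ** P2@[23:23]
i=24 'c': node 7→8
i=25 'b': node 8→2 (fail-walked)  ** P2@[25:25],P3@[24:25]
i=26 'b': node 2→7 (fail-walked)  ** P2@[26:26]
i=27 'c': node 7→8
i=28 'c': node 8→9  ** P1@[26:28],P6@[27:28]
i=29 'c': node 9→10  ** P6@[28:29]
i=30 'c': node 10→11  ** P4@[26:30],P6@[29:30]
i=31 'a': node 11→12 (fail-walked)
i=32 'a': node 12→13  ** P5@[31:32]
i=33 'a': node 13→13 (fail-walked)  ** P5@[32:33]
i=34 'a': node 13→13 (fail-walked)  ** P5@[33:34]
i=35 'b': node 13→7 (fail-walked)  ** P2@[35:35]
i=36 'c': node 7→8
i=37 'c': node 8→9  ** P1@[35:37],P6@[36:37]
i=38 'c': node 9→10  ** P6@[37:38]
i=39 'c': node 10→11  ** P4@[35:39],P6@[38:39]
i=40 'b': node 11→2 (fail-walked)  ** P2@[40:40],P3@[39:40]
i=41 'c': node 2→8 (fail-walked)
i=42 'b': node 8→2 (fail-walked)  ** P2@[42:42],P3@[41:42]
i=43 'c': node 2→8 (fail-walked)
i=44 'c': node 8→9  ** P1@[42:44],P6@[43:44]
i=45 'c': node 9→10  ** P6@[44:45]
i=46 'c': node 10→11  ** P4@[42:46],P6@[45:46]
i=47 'a': node 11→12 (fail-walked)
i=48 'b': node 12→7 (fail-walked)  ** P2@[48:48]
i=49 'c': node 7→8
i=50 'c': node 8→9  ** P1@[48:50],P6@[49:50]

Matches: [[2,5],[3,2],[6,6],[7,6],[8,6],[9,2],[9,3],[11,5],[12,2],[13,2],[14,2],[17,5],[18,2],[20,1],[20,6],[21,6],[22,2],[22,3],[23,2],[25,2],[25,3],[26,2],[28,1],[28,6],[29,6],[30,4],[30,6],[32,5],[33,5],[34,5],[35,2],[37,1],[37,6],[38,6],[39,4],[39,6],[40,2],[40,3],[42,2],[42,3],[44,1],[44,6],[45,6],[46,4],[46,6],[48,2],[50,1],[50,6]]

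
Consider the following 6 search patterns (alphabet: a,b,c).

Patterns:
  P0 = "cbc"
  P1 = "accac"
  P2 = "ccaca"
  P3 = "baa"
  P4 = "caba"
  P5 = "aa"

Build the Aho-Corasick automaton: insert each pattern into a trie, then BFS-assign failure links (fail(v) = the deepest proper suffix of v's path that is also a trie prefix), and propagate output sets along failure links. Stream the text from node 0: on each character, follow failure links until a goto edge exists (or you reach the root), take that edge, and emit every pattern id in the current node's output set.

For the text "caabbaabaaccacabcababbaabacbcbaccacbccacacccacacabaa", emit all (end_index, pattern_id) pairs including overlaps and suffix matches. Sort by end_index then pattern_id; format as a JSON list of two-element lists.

Build automaton:
Trie (insert patterns):
  n0 'ε': a→4 b→13 c→1
  n1 'c': a→16 b→2 c→9
  n2 'cb': c→3
  n3 'cbc': ·  ←P0
  n4 'a': a→19 c→5
  n5 'ac': c→6
  n6 'acc': a→7
  n7 'acca': c→8
  n8 'accac': ·  ←P1
  n9 'cc': a→10
  n10 'cca': c→11
  n11 'ccac': a→12
  n12 'ccaca': ·  ←P2
  n13 'b': a→14
  n14 'ba': a→15
  n15 'baa': ·  ←P3
  n16 'ca': b→17
  n17 'cab': a→18
  n18 'caba': ·  ←P4
  n19 'aa': ·  ←P5

BFS fail/out derivation:
  fail(1) 'c': from fail(0)=0 chase 'c': 0 ⇒ 0;  out=∅∪out(0)=∅
  fail(4) 'a': from fail(0)=0 chase 'a': 0 ⇒ 0;  out=∅∪out(0)=∅
  fail(13) 'b': from fail(0)=0 chase 'b': 0 ⇒ 0;  out=∅∪out(0)=∅
  fail(2) 'cb': from fail(1)=0 chase 'b': 0 ⇒ 13;  out=∅∪out(13)=∅
  fail(5) 'ac': from fail(4)=0 chase 'c': 0 ⇒ 1;  out=∅∪out(1)=∅
  fail(9) 'cc': from fail(1)=0 chase 'c': 0 ⇒ 1;  out=∅∪out(1)=∅
  fail(14) 'ba': from fail(13)=0 chase 'a': 0 ⇒ 4;  out=∅∪out(4)=∅
  fail(16) 'ca': from fail(1)=0 chase 'a': 0 ⇒ 4;  out=∅∪out(4)=∅
  fail(19) 'aa': from fail(4)=0 chase 'a': 0 ⇒ 4;  out={5}∪out(4)={5}
  fail(3) 'cbc': from fail(2)=13 chase 'c': 13→0 ⇒ 1;  out={0}∪out(1)={0}
  fail(6) 'acc': from fail(5)=1 chase 'c': 1 ⇒ 9;  out=∅∪out(9)=∅
  fail(10) 'cca': from fail(9)=1 chase 'a': 1 ⇒ 16;  out=∅∪out(16)=∅
  fail(15) 'baa': from fail(14)=4 chase 'a': 4 ⇒ 19;  out={3}∪out(19)={3,5}
  fail(17) 'cab': from fail(16)=4 chase 'b': 4→0 ⇒ 13;  out=∅∪out(13)=∅
  fail(7) 'acca': from fail(6)=9 chase 'a': 9 ⇒ 10;  out=∅∪out(10)=∅
  fail(11) 'ccac': from fail(10)=16 chase 'c': 16→4 ⇒ 5;  out=∅∪out(5)=∅
  fail(18) 'caba': from fail(17)=13 chase 'a': 13 ⇒ 14;  out={4}∪out(14)={4}
  fail(8) 'accac': from fail(7)=10 chase 'c': 10 ⇒ 11;  out={1}∪out(11)={1}
  fail(12) 'ccaca': from fail(11)=5 chase 'a': 5→1 ⇒ 16;  out={2}∪out(16)={2}

Run:
i=0 'c': node 0→1
i=1 'a': node 1→16
i=2 'a': node 16→19 (via fail)  ** P5@[1:2]
i=3 'b': node 19→13 (via fail)
i=4 'b': node 13→13 (via fail)
i=5 'a': node 13→14
i=6 'a': node 14→15  ** P3@[4:6],P5@[5:6]
i=7 'b': node 15→13 (via fail)
i=8 'a': node 13→14
i=9 'a': node 14→15  ** P3@[7:9],P5@[8:9]
i=10 'c': node 15→5 (via fail)
i=11 'c': node 5→6
i=12 'a': node 6→7
i=13 'c': node 7→8  ** P1@[9:13]
i=14 'a': node 8→12 (via fail)  ** P2@[10:14]
i=15 'b': node 12→17 (via fail)
i=16 'c': node 17→1 (via fail)
i=17 'a': node 1→16
i=18 'b': node 16→17
i=19 'a': node 17→18  ** P4@[16:19]
i=20 'b': node 18→13 (via fail)
i=21 'b': node 13→13 (via fail)
i=22 'a': node 13→14
i=23 'a': node 14→15  ** P3@[21:23],P5@[22:23]
i=24 'b': node 15→13 (via fail)
i=25 'a': node 13→14
i=26 'c': node 14→5 (via fail)
i=27 'b': node 5→2 (via fail)
i=28 'c': node 2→3  ** P0@[26:28]
i=29 'b': node 3→2 (via fail)
i=30 'a': node 2→14 (via fail)
i=31 'c': node 14→5 (via fail)
i=32 'c': node 5→6
i=33 'a': node 6→7
i=34 'c': node 7→8  ** P1@[30:34]
i=35 'b': node 8→2 (via fail)
i=36 'c': node 2→3  ** P0@[34:36]
i=37 'c': node 3→9 (via fail)
i=38 'a': node 9→10
i=39 'c': node 10→11
i=40 'a': node 11→12  ** P2@[36:40]
i=41 'c': node 12→5 (via fail)
i=42 'c': node 5→6
i=43 'c': node 6→9 (via fail)
i=44 'a': node 9→10
i=45 'c': node 10→11
i=46 'a': node 11→12  ** P2@[42:46]
i=47 'c': node 12→5 (via fail)
i=48 'a': node 5→16 (via fail)
i=49 'b': node 16→17
i=50 'a': node 17→18  ** P4@[47:50]
i=51 'a': node 18→15 (via fail)  ** P3@[49:51],P5@[50:51]

Matches: [[2,5],[6,3],[6,5],[9,3],[9,5],[13,1],[14,2],[19,4],[23,3],[23,5],[28,0],[34,1],[36,0],[40,2],[46,2],[50,4],[51,3],[51,5]]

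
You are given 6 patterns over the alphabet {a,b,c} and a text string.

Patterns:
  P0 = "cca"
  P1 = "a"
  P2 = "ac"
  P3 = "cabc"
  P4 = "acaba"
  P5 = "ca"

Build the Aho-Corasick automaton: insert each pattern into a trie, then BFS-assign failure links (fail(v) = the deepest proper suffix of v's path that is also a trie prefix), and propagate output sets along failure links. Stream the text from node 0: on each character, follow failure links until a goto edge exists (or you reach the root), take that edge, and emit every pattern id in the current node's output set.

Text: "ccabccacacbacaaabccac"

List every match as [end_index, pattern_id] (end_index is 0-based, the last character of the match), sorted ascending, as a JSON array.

Construct AC machine:
Trie (insert patterns):
  0='ε' goto a→4 c→1
  1='c' goto a→6 c→2
  2='cc' goto a→3
  3='cca' goto ·  [P0 ends]
  4='a' goto c→5  [P1 ends]
  5='ac' goto a→9  [P2 ends]
  6='ca' goto b→7  [P5 ends]
  7='cab' goto c→8
  8='cabc' goto ·  [P3 ends]
  9='aca' goto b→10
  10='acab' goto a→11
  11='acaba' goto ·  [P4 ends]

Failure links (BFS by depth):
  n1('c'): parent n0 fail=0; on 'c' 0 → fail=0;  out ∅∪∅=∅
  n4('a'): parent n0 fail=0; on 'a' 0 → fail=0;  out {1}∪∅={1}
  n2('cc'): parent n1 fail=0; on 'c' 0 → fail=1;  out ∅∪∅=∅
  n5('ac'): parent n4 fail=0; on 'c' 0 → fail=1;  out {2}∪∅={2}
  n6('ca'): parent n1 fail=0; on 'a' 0 → fail=4;  out {5}∪{1}={1,5}
  n3('cca'): parent n2 fail=1; on 'a' 1 → fail=6;  out {0}∪{1,5}={0,1,5}
  n7('cab'): parent n6 fail=4; on 'b' 4→0 → fail=0;  out ∅∪∅=∅
  n9('aca'): parent n5 fail=1; on 'a' 1 → fail=6;  out ∅∪{1,5}={1,5}
  n8('cabc'): parent n7 fail=0; on 'c' 0 → fail=1;  out {3}∪∅={3}
  n10('acab'): parent n9 fail=6; on 'b' 6 → fail=7;  out ∅∪∅=∅
  n11('acaba'): parent n10 fail=7; on 'a' 7→0 → fail=4;  out {4}∪{1}={1,4}

Text stream:
pos 0 'c': at 1
pos 1 'c': at 2
pos 2 'a': at 3  emit P0@[0:2],P1@[2:2],P5@[1:2]
pos 3 'b': at 7 ·f
pos 4 'c': at 8  emit P3@[1:4]
pos 5 'c': at 2 ·f
pos 6 'a': at 3  emit P0@[4:6],P1@[6:6],P5@[5:6]
pos 7 'c': at 5 ·f  emit P2@[6:7]
pos 8 'a': at 9  emit P1@[8:8],P5@[7:8]
pos 9 'c': at 5 ·f  emit P2@[8:9]
pos 10 'b': at 0 ·f
pos 11 'a': at 4  emit P1@[11:11]
pos 12 'c': at 5  emit P2@[11:12]
pos 13 'a': at 9  emit P1@[13:13],P5@[12:13]
pos 14 'a': at 4 ·f  emit P1@[14:14]
pos 15 'a': at 4 ·f  emit P1@[15:15]
pos 16 'b': at 0 ·f
pos 17 'c': at 1
pos 18 'c': at 2
pos 19 'a': at 3  emit P0@[17:19],P1@[19:19],P5@[18:19]
pos 20 'c': at 5 ·f  emit P2@[19:20]

Matches: [[2,0],[2,1],[2,5],[4,3],[6,0],[6,1],[6,5],[7,2],[8,1],[8,5],[9,2],[11,1],[12,2],[13,1],[13,5],[14,1],[15,1],[19,0],[19,1],[19,5],[20,2]]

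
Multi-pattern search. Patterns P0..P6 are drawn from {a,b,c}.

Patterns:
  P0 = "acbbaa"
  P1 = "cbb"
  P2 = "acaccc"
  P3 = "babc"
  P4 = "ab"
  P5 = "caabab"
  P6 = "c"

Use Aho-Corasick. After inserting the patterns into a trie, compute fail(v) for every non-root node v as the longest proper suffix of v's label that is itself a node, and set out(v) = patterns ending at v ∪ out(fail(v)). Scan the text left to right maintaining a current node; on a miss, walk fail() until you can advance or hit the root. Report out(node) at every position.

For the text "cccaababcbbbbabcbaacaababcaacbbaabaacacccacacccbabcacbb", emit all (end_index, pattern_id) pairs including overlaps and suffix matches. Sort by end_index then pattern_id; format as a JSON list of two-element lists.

Build:
Trie nodes:
  n0 'ε': a→1 b→14 c→7
  n1 'a': b→18 c→2
  n2 'ac': a→10 b→3
  n3 'acb': b→4
  n4 'acbb': a→5
  n5 'acbba': a→6
  n6 'acbbaa': ·  [P0 ends]
  n7 'c': a→19 b→8  [P6 ends]
  n8 'cb': b→9
  n9 'cbb': ·  [P1 ends]
  n10 'aca': c→11
  n11 'acac': c→12
  n12 'acacc': c→13
  n13 'acaccc': ·  [P2 ends]
  n14 'b': a→15
  n15 'ba': b→16
  n16 'bab': c→17
  n17 'babc': ·  [P3 ends]
  n18 'ab': ·  [P4 ends]
  n19 'ca': a→20
  n20 'caa': b→21
  n21 'caab': a→22
  n22 'caaba': b→23
  n23 'caabab': ·  [P5 ends]

BFS fail/out derivation:
  n1('a'): parent n0 fail=0; on 'a' 0 → fail=0;  out ∅∪∅=∅
  n7('c'): parent n0 fail=0; on 'c' 0 → fail=0;  out {6}∪∅={6}
  n14('b'): parent n0 fail=0; on 'b' 0 → fail=0;  out ∅∪∅=∅
  n2('ac'): parent n1 fail=0; on 'c' 0 → fail=7;  out ∅∪{6}={6}
  n8('cb'): parent n7 fail=0; on 'b' 0 → fail=14;  out ∅∪∅=∅
  n15('ba'): parent n14 fail=0; on 'a' 0 → fail=1;  out ∅∪∅=∅
  n18('ab'): parent n1 fail=0; on 'b' 0 → fail=14;  out {4}∪∅={4}
  n19('ca'): parent n7 fail=0; on 'a' 0 → fail=1;  out ∅∪∅=∅
  n3('acb'): parent n2 fail=7; on 'b' 7 → fail=8;  out ∅∪∅=∅
  n9('cbb'): parent n8 fail=14; on 'b' 14→0 → fail=14;  out {1}∪∅={1}
  n10('aca'): parent n2 fail=7; on 'a' 7 → fail=19;  out ∅∪∅=∅
  n16('bab'): parent n15 fail=1; on 'b' 1 → fail=18;  out ∅∪{4}={4}
  n20('caa'): parent n19 fail=1; on 'a' 1→0 → fail=1;  out ∅∪∅=∅
  n4('acbb'): parent n3 fail=8; on 'b' 8 → fail=9;  out ∅∪{1}={1}
  n11('acac'): parent n10 fail=19; on 'c' 19→1 → fail=2;  out ∅∪{6}={6}
  n17('babc'): parent n16 fail=18; on 'c' 18→14→0 → fail=7;  out {3}∪{6}={3,6}
  n21('caab'): parent n20 fail=1; on 'b' 1 → fail=18;  out ∅∪{4}={4}
  n5('acbba'): parent n4 fail=9; on 'a' 9→14 → fail=15;  out ∅∪∅=∅
  n12('acacc'): parent n11 fail=2; on 'c' 2→7→0 → fail=7;  out ∅∪{6}={6}
  n22('caaba'): parent n21 fail=18; on 'a' 18→14 → fail=15;  out ∅∪∅=∅
  n6('acbbaa'): parent n5 fail=15; on 'a' 15→1→0 → fail=1;  out {0}∪∅={0}
  n13('acaccc'): parent n12 fail=7; on 'c' 7→0 → fail=7;  out {2}∪{6}={2,6}
  n23('caabab'): parent n22 fail=15; on 'b' 15 → fail=16;  out {5}∪{4}={4,5}

Text stream:
pos 0 'c': at 7  → match P6@[0:0]
pos 1 'c': at 7 ·f  → match P6@[1:1]
pos 2 'c': at 7 ·f  → match P6@[2:2]
pos 3 'a': at 19
pos 4 'a': at 20
pos 5 'b': at 21  → match P4@[4:5]
pos 6 'a': at 22
pos 7 'b': at 23  → match P4@[6:7],P5@[2:7]
pos 8 'c': at 17 ·f  → match P3@[5:8],P6@[8:8]
pos 9 'b': at 8 ·f
pos 10 'b': at 9  → match P1@[8:10]
pos 11 'b': at 14 ·f
pos 12 'b': at 14 ·f
pos 13 'a': at 15
pos 14 'b': at 16  → match P4@[13:14]
pos 15 'c': at 17  → match P3@[12:15],P6@[15:15]
pos 16 'b': at 8 ·f
pos 17 'a': at 15 ·f
pos 18 'a': at 1 ·f
pos 19 'c': at 2  → match P6@[19:19]
pos 20 'a': at 10
pos 21 'a': at 20 ·f
pos 22 'b': at 21  → match P4@[21:22]
pos 23 'a': at 22
pos 24 'b': at 23  → match P4@[23:24],P5@[19:24]
pos 25 'c': at 17 ·f  → match P3@[22:25],P6@[25:25]
pos 26 'a': at 19 ·f
pos 27 'a': at 20
pos 28 'c': at 2 ·f  → match P6@[28:28]
pos 29 'b': at 3
pos 30 'b': at 4  → match P1@[28:30]
pos 31 'a': at 5
pos 32 'a': at 6  → match P0@[27:32]
pos 33 'b': at 18 ·f  → match P4@[32:33]
pos 34 'a': at 15 ·f
pos 35 'a': at 1 ·f
pos 36 'c': at 2  → match P6@[36:36]
pos 37 'a': at 10
pos 38 'c': at 11  → match P6@[38:38]
pos 39 'c': at 12  → match P6@[39:39]
pos 40 'c': at 13  → match P2@[35:40],P6@[40:40]
pos 41 'a': at 19 ·f
pos 42 'c': at 2 ·f  → match P6@[42:42]
pos 43 'a': at 10
pos 44 'c': at 11  → match P6@[44:44]
pos 45 'c': at 12  → match P6@[45:45]
pos 46 'c': at 13  → match P2@[41:46],P6@[46:46]
pos 47 'b': at 8 ·f
pos 48 'a': at 15 ·f
pos 49 'b': at 16  → match P4@[48:49]
pos 50 'c': at 17  → match P3@[47:50],P6@[50:50]
pos 51 'a': at 19 ·f
pos 52 'c': at 2 ·f  → match P6@[52:52]
pos 53 'b': at 3
pos 54 'b': at 4  → match P1@[52:54]

Result: [[0,6],[1,6],[2,6],[5,4],[7,4],[7,5],[8,3],[8,6],[10,1],[14,4],[15,3],[15,6],[19,6],[22,4],[24,4],[24,5],[25,3],[25,6],[28,6],[30,1],[32,0],[33,4],[36,6],[38,6],[39,6],[40,2],[40,6],[42,6],[44,6],[45,6],[46,2],[46,6],[49,4],[50,3],[50,6],[52,6],[54,1]]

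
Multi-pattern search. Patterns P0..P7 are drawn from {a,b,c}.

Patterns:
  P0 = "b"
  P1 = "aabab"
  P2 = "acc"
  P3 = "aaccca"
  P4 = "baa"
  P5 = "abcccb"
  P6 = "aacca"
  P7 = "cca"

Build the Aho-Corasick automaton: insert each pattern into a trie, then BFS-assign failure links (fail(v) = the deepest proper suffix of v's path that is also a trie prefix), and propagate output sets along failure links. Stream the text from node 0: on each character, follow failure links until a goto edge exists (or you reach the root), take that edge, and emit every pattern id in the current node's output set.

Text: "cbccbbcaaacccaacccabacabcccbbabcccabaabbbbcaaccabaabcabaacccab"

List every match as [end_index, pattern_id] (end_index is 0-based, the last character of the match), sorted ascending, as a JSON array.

Build automaton:
Trie (insert patterns):
  0='ε' goto a→2 b→1 c→21
  1='b' goto a→13  ←P0
  2='a' goto a→3 b→15 c→7
  3='aa' goto b→4 c→9
  4='aab' goto a→5
  5='aaba' goto b→6
  6='aabab' goto ·  ←P1
  7='ac' goto c→8
  8='acc' goto ·  ←P2
  9='aac' goto c→10
  10='aacc' goto a→20 c→11
  11='aaccc' goto a→12
  12='aaccca' goto ·  ←P3
  13='ba' goto a→14
  14='baa' goto ·  ←P4
  15='ab' goto c→16
  16='abc' goto c→17
  17='abcc' goto c→18
  18='abccc' goto b→19
  19='abcccb' goto ·  ←P5
  20='aacca' goto ·  ←P6
  21='c' goto c→22
  22='cc' goto a→23
  23='cca' goto ·  ←P7

BFS fail/out derivation:
  n1('b'): parent n0 fail=0; on 'b' 0 → fail=0;  out {0}∪∅={0}
  n2('a'): parent n0 fail=0; on 'a' 0 → fail=0;  out ∅∪∅=∅
  n21('c'): parent n0 fail=0; on 'c' 0 → fail=0;  out ∅∪∅=∅
  n3('aa'): parent n2 fail=0; on 'a' 0 → fail=2;  out ∅∪∅=∅
  n7('ac'): parent n2 fail=0; on 'c' 0 → fail=21;  out ∅∪∅=∅
  n13('ba'): parent n1 fail=0; on 'a' 0 → fail=2;  out ∅∪∅=∅
  n15('ab'): parent n2 fail=0; on 'b' 0 → fail=1;  out ∅∪{0}={0}
  n22('cc'): parent n21 fail=0; on 'c' 0 → fail=21;  out ∅∪∅=∅
  n4('aab'): parent n3 fail=2; on 'b' 2 → fail=15;  out ∅∪{0}={0}
  n8('acc'): parent n7 fail=21; on 'c' 21 → fail=22;  out {2}∪∅={2}
  n9('aac'): parent n3 fail=2; on 'c' 2 → fail=7;  out ∅∪∅=∅
  n14('baa'): parent n13 fail=2; on 'a' 2 → fail=3;  out {4}∪∅={4}
  n16('abc'): parent n15 fail=1; on 'c' 1→0 → fail=21;  out ∅∪∅=∅
  n23('cca'): parent n22 fail=21; on 'a' 21→0 → fail=2;  out {7}∪∅={7}
  n5('aaba'): parent n4 fail=15; on 'a' 15→1 → fail=13;  out ∅∪∅=∅
  n10('aacc'): parent n9 fail=7; on 'c' 7 → fail=8;  out ∅∪{2}={2}
  n17('abcc'): parent n16 fail=21; on 'c' 21 → fail=22;  out ∅∪∅=∅
  n6('aabab'): parent n5 fail=13; on 'b' 13→2 → fail=15;  out {1}∪{0}={0,1}
  n11('aaccc'): parent n10 fail=8; on 'c' 8→22→21 → fail=22;  out ∅∪∅=∅
  n18('abccc'): parent n17 fail=22; on 'c' 22→21 → fail=22;  out ∅∪∅=∅
  n20('aacca'): parent n10 fail=8; on 'a' 8→22 → fail=23;  out {6}∪{7}={6,7}
  n12('aaccca'): parent n11 fail=22; on 'a' 22 → fail=23;  out {3}∪{7}={3,7}
  n19('abcccb'): parent n18 fail=22; on 'b' 22→21→0 → fail=1;  out {5}∪{0}={0,5}

Scan:
pos 0 'c': at 21
pos 1 'b': at 1 (via fail)  emit P0@[1:1]
pos 2 'c': at 21 (via fail)
pos 3 'c': at 22
pos 4 'b': at 1 (via fail)  emit P0@[4:4]
pos 5 'b': at 1 (via fail)  emit P0@[5:5]
pos 6 'c': at 21 (via fail)
pos 7 'a': at 2 (via fail)
pos 8 'a': at 3
pos 9 'a': at 3 (via fail)
pos 10 'c': at 9
pos 11 'c': at 10  emit P2@[9:11]
pos 12 'c': at 11
pos 13 'a': at 12  emit P3@[8:13],P7@[11:13]
pos 14 'a': at 3 (via fail)
pos 15 'c': at 9
pos 16 'c': at 10  emit P2@[14:16]
pos 17 'c': at 11
pos 18 'a': at 12  emit P3@[13:18],P7@[16:18]
pos 19 'b': at 15 (via fail)  emit P0@[19:19]
pos 20 'a': at 13 (via fail)
pos 21 'c': at 7 (via fail)
pos 22 'a': at 2 (via fail)
pos 23 'b': at 15  emit P0@[23:23]
pos 24 'c': at 16
pos 25 'c': at 17
pos 26 'c': at 18
pos 27 'b': at 19  emit P0@[27:27],P5@[22:27]
pos 28 'b': at 1 (via fail)  emit P0@[28:28]
pos 29 'a': at 13
pos 30 'b': at 15 (via fail)  emit P0@[30:30]
pos 31 'c': at 16
pos 32 'c': at 17
pos 33 'c': at 18
pos 34 'a': at 23 (via fail)  emit P7@[32:34]
pos 35 'b': at 15 (via fail)  emit P0@[35:35]
pos 36 'a': at 13 (via fail)
pos 37 'a': at 14  emit P4@[35:37]
pos 38 'b': at 4 (via fail)  emit P0@[38:38]
pos 39 'b': at 1 (via fail)  emit P0@[39:39]
pos 40 'b': at 1 (via fail)  emit P0@[40:40]
pos 41 'b': at 1 (via fail)  emit P0@[41:41]
pos 42 'c': at 21 (via fail)
pos 43 'a': at 2 (via fail)
pos 44 'a': at 3
pos 45 'c': at 9
pos 46 'c': at 10  emit P2@[44:46]
pos 47 'a': at 20  emit P6@[43:47],P7@[45:47]
pos 48 'b': at 15 (via fail)  emit P0@[48:48]
pos 49 'a': at 13 (via fail)
pos 50 'a': at 14  emit P4@[48:50]
pos 51 'b': at 4 (via fail)  emit P0@[51:51]
pos 52 'c': at 16 (via fail)
pos 53 'a': at 2 (via fail)
pos 54 'b': at 15  emit P0@[54:54]
pos 55 'a': at 13 (via fail)
pos 56 'a': at 14  emit P4@[54:56]
pos 57 'c': at 9 (via fail)
pos 58 'c': at 10  emit P2@[56:58]
pos 59 'c': at 11
pos 60 'a': at 12  emit P3@[55:60],P7@[58:60]
pos 61 'b': at 15 (via fail)  emit P0@[61:61]

Matches: [[1,0],[4,0],[5,0],[11,2],[13,3],[13,7],[16,2],[18,3],[18,7],[19,0],[23,0],[27,0],[27,5],[28,0],[30,0],[34,7],[35,0],[37,4],[38,0],[39,0],[40,0],[41,0],[46,2],[47,6],[47,7],[48,0],[50,4],[51,0],[54,0],[56,4],[58,2],[60,3],[60,7],[61,0]]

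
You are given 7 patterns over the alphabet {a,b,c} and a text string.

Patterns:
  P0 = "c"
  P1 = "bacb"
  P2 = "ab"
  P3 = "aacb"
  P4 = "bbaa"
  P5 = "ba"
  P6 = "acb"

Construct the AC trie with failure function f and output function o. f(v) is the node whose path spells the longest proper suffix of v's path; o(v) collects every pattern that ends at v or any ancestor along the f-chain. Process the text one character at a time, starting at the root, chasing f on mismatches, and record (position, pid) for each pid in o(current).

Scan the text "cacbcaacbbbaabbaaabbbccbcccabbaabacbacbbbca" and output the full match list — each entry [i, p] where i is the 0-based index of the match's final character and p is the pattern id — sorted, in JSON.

Construct AC machine:
Trie (insert patterns):
  0='ε' goto a→6 b→2 c→1
  1='c' goto ·  [P0 ends]
  2='b' goto a→3 b→11
  3='ba' goto c→4  [P5 ends]
  4='bac' goto b→5
  5='bacb' goto ·  [P1 ends]
  6='a' goto a→8 b→7 c→14
  7='ab' goto ·  [P2 ends]
  8='aa' goto c→9
  9='aac' goto b→10
  10='aacb' goto ·  [P3 ends]
  11='bb' goto a→12
  12='bba' goto a→13
  13='bbaa' goto ·  [P4 ends]
  14='ac' goto b→15
  15='acb' goto ·  [P6 ends]

BFS fail/out derivation:
  fail(1) 'c': from fail(0)=0 chase 'c': 0 ⇒ 0;  out={0}∪out(0)={0}
  fail(2) 'b': from fail(0)=0 chase 'b': 0 ⇒ 0;  out=∅∪out(0)=∅
  fail(6) 'a': from fail(0)=0 chase 'a': 0 ⇒ 0;  out=∅∪out(0)=∅
  fail(3) 'ba': from fail(2)=0 chase 'a': 0 ⇒ 6;  out={5}∪out(6)={5}
  fail(7) 'ab': from fail(6)=0 chase 'b': 0 ⇒ 2;  out={2}∪out(2)={2}
  fail(8) 'aa': from fail(6)=0 chase 'a': 0 ⇒ 6;  out=∅∪out(6)=∅
  fail(11) 'bb': from fail(2)=0 chase 'b': 0 ⇒ 2;  out=∅∪out(2)=∅
  fail(14) 'ac': from fail(6)=0 chase 'c': 0 ⇒ 1;  out=∅∪out(1)={0}
  fail(4) 'bac': from fail(3)=6 chase 'c': 6 ⇒ 14;  out=∅∪out(14)={0}
  fail(9) 'aac': from fail(8)=6 chase 'c': 6 ⇒ 14;  out=∅∪out(14)={0}
  fail(12) 'bba': from fail(11)=2 chase 'a': 2 ⇒ 3;  out=∅∪out(3)={5}
  fail(15) 'acb': from fail(14)=1 chase 'b': 1→0 ⇒ 2;  out={6}∪out(2)={6}
  fail(5) 'bacb': from fail(4)=14 chase 'b': 14 ⇒ 15;  out={1}∪out(15)={1,6}
  fail(10) 'aacb': from fail(9)=14 chase 'b': 14 ⇒ 15;  out={3}∪out(15)={3,6}
  fail(13) 'bbaa': from fail(12)=3 chase 'a': 3→6 ⇒ 8;  out={4}∪out(8)={4}

Scan:
i=0 'c': node 0→1  emit P0@[0:0]
i=1 'a': node 1→6 (fail-walked)
i=2 'c': node 6→14  emit P0@[2:2]
i=3 'b': node 14→15  emit P6@[1:3]
i=4 'c': node 15→1 (fail-walked)  emit P0@[4:4]
i=5 'a': node 1→6 (fail-walked)
i=6 'a': node 6→8
i=7 'c': node 8→9  emit P0@[7:7]
i=8 'b': node 9→10  emit P3@[5:8],P6@[6:8]
i=9 'b': node 10→11 (fail-walked)
i=10 'b': node 11→11 (fail-walked)
i=11 'a': node 11→12  emit P5@[10:11]
i=12 'a': node 12→13  emit P4@[9:12]
i=13 'b': node 13→7 (fail-walked)  emit P2@[12:13]
i=14 'b': node 7→11 (fail-walked)
i=15 'a': node 11→12  emit P5@[14:15]
i=16 'a': node 12→13  emit P4@[13:16]
i=17 'a': node 13→8 (fail-walked)
i=18 'b': node 8→7 (fail-walked)  emit P2@[17:18]
i=19 'b': node 7→11 (fail-walked)
i=20 'b': node 11→11 (fail-walked)
i=21 'c': node 11→1 (fail-walked)  emit P0@[21:21]
i=22 'c': node 1→1 (fail-walked)  emit P0@[22:22]
i=23 'b': node 1→2 (fail-walked)
i=24 'c': node 2→1 (fail-walked)  emit P0@[24:24]
i=25 'c': node 1→1 (fail-walked)  emit P0@[25:25]
i=26 'c': node 1→1 (fail-walked)  emit P0@[26:26]
i=27 'a': node 1→6 (fail-walked)
i=28 'b': node 6→7  emit P2@[27:28]
i=29 'b': node 7→11 (fail-walked)
i=30 'a': node 11→12  emit P5@[29:30]
i=31 'a': node 12→13  emit P4@[28:31]
i=32 'b': node 13→7 (fail-walked)  emit P2@[31:32]
i=33 'a': node 7→3 (fail-walked)  emit P5@[32:33]
i=34 'c': node 3→4  emit P0@[34:34]
i=35 'b': node 4→5  emit P1@[32:35],P6@[33:35]
i=36 'a': node 5→3 (fail-walked)  emit P5@[35:36]
i=37 'c': node 3→4  emit P0@[37:37]
i=38 'b': node 4→5  emit P1@[35:38],P6@[36:38]
i=39 'b': node 5→11 (fail-walked)
i=40 'b': node 11→11 (fail-walked)
i=41 'c': node 11→1 (fail-walked)  emit P0@[41:41]
i=42 'a': node 1→6 (fail-walked)

Matches: [[0,0],[2,0],[3,6],[4,0],[7,0],[8,3],[8,6],[11,5],[12,4],[13,2],[15,5],[16,4],[18,2],[21,0],[22,0],[24,0],[25,0],[26,0],[28,2],[30,5],[31,4],[32,2],[33,5],[34,0],[35,1],[35,6],[36,5],[37,0],[38,1],[38,6],[41,0]]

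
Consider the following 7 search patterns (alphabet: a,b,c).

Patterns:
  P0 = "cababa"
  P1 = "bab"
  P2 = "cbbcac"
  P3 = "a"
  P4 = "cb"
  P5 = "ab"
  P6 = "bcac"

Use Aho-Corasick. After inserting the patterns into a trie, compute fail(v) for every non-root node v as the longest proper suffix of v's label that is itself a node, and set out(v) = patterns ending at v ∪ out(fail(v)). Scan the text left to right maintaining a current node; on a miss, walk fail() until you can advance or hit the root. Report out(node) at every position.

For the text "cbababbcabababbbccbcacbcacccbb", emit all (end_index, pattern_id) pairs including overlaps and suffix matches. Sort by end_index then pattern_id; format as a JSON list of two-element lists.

Construct AC machine:
Trie (insert patterns):
  n0 'ε': a→15 b→7 c→1
  n1 'c': a→2 b→10
  n2 'ca': b→3
  n3 'cab': a→4
  n4 'caba': b→5
  n5 'cabab': a→6
  n6 'cababa': ·  ←P0
  n7 'b': a→8 c→17
  n8 'ba': b→9
  n9 'bab': ·  ←P1
  n10 'cb': b→11  ←P4
  n11 'cbb': c→12
  n12 'cbbc': a→13
  n13 'cbbca': c→14
  n14 'cbbcac': ·  ←P2
  n15 'a': b→16  ←P3
  n16 'ab': ·  ←P5
  n17 'bc': a→18
  n18 'bca': c→19
  n19 'bcac': ·  ←P6

BFS fail/out derivation:
  n1('c'): parent n0 fail=0; on 'c' 0 → fail=0;  out ∅∪∅=∅
  n7('b'): parent n0 fail=0; on 'b' 0 → fail=0;  out ∅∪∅=∅
  n15('a'): parent n0 fail=0; on 'a' 0 → fail=0;  out {3}∪∅={3}
  n2('ca'): parent n1 fail=0; on 'a' 0 → fail=15;  out ∅∪{3}={3}
  n8('ba'): parent n7 fail=0; on 'a' 0 → fail=15;  out ∅∪{3}={3}
  n10('cb'): parent n1 fail=0; on 'b' 0 → fail=7;  out {4}∪∅={4}
  n16('ab'): parent n15 fail=0; on 'b' 0 → fail=7;  out {5}∪∅={5}
  n17('bc'): parent n7 fail=0; on 'c' 0 → fail=1;  out ∅∪∅=∅
  n3('cab'): parent n2 fail=15; on 'b' 15 → fail=16;  out ∅∪{5}={5}
  n9('bab'): parent n8 fail=15; on 'b' 15 → fail=16;  out {1}∪{5}={1,5}
  n11('cbb'): parent n10 fail=7; on 'b' 7→0 → fail=7;  out ∅∪∅=∅
  n18('bca'): parent n17 fail=1; on 'a' 1 → fail=2;  out ∅∪{3}={3}
  n4('caba'): parent n3 fail=16; on 'a' 16→7 → fail=8;  out ∅∪{3}={3}
  n12('cbbc'): parent n11 fail=7; on 'c' 7 → fail=17;  out ∅∪∅=∅
  n19('bcac'): parent n18 fail=2; on 'c' 2→15→0 → fail=1;  out {6}∪∅={6}
  n5('cabab'): parent n4 fail=8; on 'b' 8 → fail=9;  out ∅∪{1,5}={1,5}
  n13('cbbca'): parent n12 fail=17; on 'a' 17 → fail=18;  out ∅∪{3}={3}
  n6('cababa'): parent n5 fail=9; on 'a' 9→16→7 → fail=8;  out {0}∪{3}={0,3}
  n14('cbbcac'): parent n13 fail=18; on 'c' 18 → fail=19;  out {2}∪{6}={2,6}

Text stream:
i=0 'c': node 0→1
i=1 'b': node 1→10  emit P4@[0:1]
i=2 'a': node 10→8 (via fail)  emit P3@[2:2]
i=3 'b': node 8→9  emit P1@[1:3],P5@[2:3]
i=4 'a': node 9→8 (via fail)  emit P3@[4:4]
i=5 'b': node 8→9  emit P1@[3:5],P5@[4:5]
i=6 'b': node 9→7 (via fail)
i=7 'c': node 7→17
i=8 'a': node 17→18  emit P3@[8:8]
i=9 'b': node 18→3 (via fail)  emit P5@[8:9]
i=10 'a': node 3→4  emit P3@[10:10]
i=11 'b': node 4→5  emit P1@[9:11],P5@[10:11]
i=12 'a': node 5→6  emit P0@[7:12],P3@[12:12]
i=13 'b': node 6→9 (via fail)  emit P1@[11:13],P5@[12:13]
i=14 'b': node 9→7 (via fail)
i=15 'b': node 7→7 (via fail)
i=16 'c': node 7→17
i=17 'c': node 17→1 (via fail)
i=18 'b': node 1→10  emit P4@[17:18]
i=19 'c': node 10→17 (via fail)
i=20 'a': node 17→18  emit P3@[20:20]
i=21 'c': node 18→19  emit P6@[18:21]
i=22 'b': node 19→10 (via fail)  emit P4@[21:22]
i=23 'c': node 10→17 (via fail)
i=24 'a': node 17→18  emit P3@[24:24]
i=25 'c': node 18→19  emit P6@[22:25]
i=26 'c': node 19→1 (via fail)
i=27 'c': node 1→1 (via fail)
i=28 'b': node 1→10  emit P4@[27:28]
i=29 'b': node 10→11

Result: [[1,4],[2,3],[3,1],[3,5],[4,3],[5,1],[5,5],[8,3],[9,5],[10,3],[11,1],[11,5],[12,0],[12,3],[13,1],[13,5],[18,4],[20,3],[21,6],[22,4],[24,3],[25,6],[28,4]]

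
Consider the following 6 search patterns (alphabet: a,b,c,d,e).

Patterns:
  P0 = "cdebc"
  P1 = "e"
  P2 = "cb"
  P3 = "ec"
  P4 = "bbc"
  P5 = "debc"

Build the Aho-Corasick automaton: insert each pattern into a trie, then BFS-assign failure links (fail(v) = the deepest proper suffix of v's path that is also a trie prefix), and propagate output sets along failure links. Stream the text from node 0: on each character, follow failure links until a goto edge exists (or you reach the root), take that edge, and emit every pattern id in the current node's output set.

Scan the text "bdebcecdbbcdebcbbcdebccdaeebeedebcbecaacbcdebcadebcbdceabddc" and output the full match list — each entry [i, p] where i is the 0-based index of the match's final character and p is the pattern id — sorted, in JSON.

Build automaton:
Trie nodes:
  0='ε' goto b→9 c→1 d→12 e→6
  1='c' goto b→7 d→2
  2='cd' goto e→3
  3='cde' goto b→4
  4='cdeb' goto c→5
  5='cdebc' goto ·  ←P0
  6='e' goto c→8  ←P1
  7='cb' goto ·  ←P2
  8='ec' goto ·  ←P3
  9='b' goto b→10
  10='bb' goto c→11
  11='bbc' goto ·  ←P4
  12='d' goto e→13
  13='de' goto b→14
  14='deb' goto c→15
  15='debc' goto ·  ←P5

Failure links (BFS by depth):
  fail(1) 'c': from fail(0)=0 chase 'c': 0 ⇒ 0;  out=∅∪out(0)=∅
  fail(6) 'e': from fail(0)=0 chase 'e': 0 ⇒ 0;  out={1}∪out(0)={1}
  fail(9) 'b': from fail(0)=0 chase 'b': 0 ⇒ 0;  out=∅∪out(0)=∅
  fail(12) 'd': from fail(0)=0 chase 'd': 0 ⇒ 0;  out=∅∪out(0)=∅
  fail(2) 'cd': from fail(1)=0 chase 'd': 0 ⇒ 12;  out=∅∪out(12)=∅
  fail(7) 'cb': from fail(1)=0 chase 'b': 0 ⇒ 9;  out={2}∪out(9)={2}
  fail(8) 'ec': from fail(6)=0 chase 'c': 0 ⇒ 1;  out={3}∪out(1)={3}
  fail(10) 'bb': from fail(9)=0 chase 'b': 0 ⇒ 9;  out=∅∪out(9)=∅
  fail(13) 'de': from fail(12)=0 chase 'e': 0 ⇒ 6;  out=∅∪out(6)={1}
  fail(3) 'cde': from fail(2)=12 chase 'e': 12 ⇒ 13;  out=∅∪out(13)={1}
  fail(11) 'bbc': from fail(10)=9 chase 'c': 9→0 ⇒ 1;  out={4}∪out(1)={4}
  fail(14) 'deb': from fail(13)=6 chase 'b': 6→0 ⇒ 9;  out=∅∪out(9)=∅
  fail(4) 'cdeb': from fail(3)=13 chase 'b': 13 ⇒ 14;  out=∅∪out(14)=∅
  fail(15) 'debc': from fail(14)=9 chase 'c': 9→0 ⇒ 1;  out={5}∪out(1)={5}
  fail(5) 'cdebc': from fail(4)=14 chase 'c': 14 ⇒ 15;  out={0}∪out(15)={0,5}

Text stream:
pos 0 'b': at 9
pos 1 'd': at 12 ·f
pos 2 'e': at 13  → match P1@[2:2]
pos 3 'b': at 14
pos 4 'c': at 15  → match P5@[1:4]
pos 5 'e': at 6 ·f  → match P1@[5:5]
pos 6 'c': at 8  → match P3@[5:6]
pos 7 'd': at 2 ·f
pos 8 'b': at 9 ·f
pos 9 'b': at 10
pos 10 'c': at 11  → match P4@[8:10]
pos 11 'd': at 2 ·f
pos 12 'e': at 3  → match P1@[12:12]
pos 13 'b': at 4
pos 14 'c': at 5  → match P0@[10:14],P5@[11:14]
pos 15 'b': at 7 ·f  → match P2@[14:15]
pos 16 'b': at 10 ·f
pos 17 'c': at 11  → match P4@[15:17]
pos 18 'd': at 2 ·f
pos 19 'e': at 3  → match P1@[19:19]
pos 20 'b': at 4
pos 21 'c': at 5  → match P0@[17:21],P5@[18:21]
pos 22 'c': at 1 ·f
pos 23 'd': at 2
pos 24 'a': at 0 ·f
pos 25 'e': at 6  → match P1@[25:25]
pos 26 'e': at 6 ·f  → match P1@[26:26]
pos 27 'b': at 9 ·f
pos 28 'e': at 6 ·f  → match P1@[28:28]
pos 29 'e': at 6 ·f  → match P1@[29:29]
pos 30 'd': at 12 ·f
pos 31 'e': at 13  → match P1@[31:31]
pos 32 'b': at 14
pos 33 'c': at 15  → match P5@[30:33]
pos 34 'b': at 7 ·f  → match P2@[33:34]
pos 35 'e': at 6 ·f  → match P1@[35:35]
pos 36 'c': at 8  → match P3@[35:36]
pos 37 'a': at 0 ·f
pos 38 'a': at 0
pos 39 'c': at 1
pos 40 'b': at 7  → match P2@[39:40]
pos 41 'c': at 1 ·f
pos 42 'd': at 2
pos 43 'e': at 3  → match P1@[43:43]
pos 44 'b': at 4
pos 45 'c': at 5  → match P0@[41:45],P5@[42:45]
pos 46 'a': at 0 ·f
pos 47 'd': at 12
pos 48 'e': at 13  → match P1@[48:48]
pos 49 'b': at 14
pos 50 'c': at 15  → match P5@[47:50]
pos 51 'b': at 7 ·f  → match P2@[50:51]
pos 52 'd': at 12 ·f
pos 53 'c': at 1 ·f
pos 54 'e': at 6 ·f  → match P1@[54:54]
pos 55 'a': at 0 ·f
pos 56 'b': at 9
pos 57 'd': at 12 ·f
pos 58 'd': at 12 ·f
pos 59 'c': at 1 ·f

All matches (sorted): [[2,1],[4,5],[5,1],[6,3],[10,4],[12,1],[14,0],[14,5],[15,2],[17,4],[19,1],[21,0],[21,5],[25,1],[26,1],[28,1],[29,1],[31,1],[33,5],[34,2],[35,1],[36,3],[40,2],[43,1],[45,0],[45,5],[48,1],[50,5],[51,2],[54,1]]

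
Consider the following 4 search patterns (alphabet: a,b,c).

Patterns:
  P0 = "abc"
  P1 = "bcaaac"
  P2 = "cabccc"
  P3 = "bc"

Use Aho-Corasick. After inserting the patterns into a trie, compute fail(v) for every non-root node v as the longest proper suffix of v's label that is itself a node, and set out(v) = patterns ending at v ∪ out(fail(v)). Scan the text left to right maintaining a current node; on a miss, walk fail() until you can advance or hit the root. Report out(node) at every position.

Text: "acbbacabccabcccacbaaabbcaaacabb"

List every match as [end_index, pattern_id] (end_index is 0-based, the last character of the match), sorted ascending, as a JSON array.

Construct AC machine:
Trie (insert patterns):
  0='ε' goto a→1 b→4 c→10
  1='a' goto b→2
  2='ab' goto c→3
  3='abc' goto ·  [P0 ends]
  4='b' goto c→5
  5='bc' goto a→6  [P3 ends]
  6='bca' goto a→7
  7='bcaa' goto a→8
  8='bcaaa' goto c→9
  9='bcaaac' goto ·  [P1 ends]
  10='c' goto a→11
  11='ca' goto b→12
  12='cab' goto c→13
  13='cabc' goto c→14
  14='cabcc' goto c→15
  15='cabccc' goto ·  [P2 ends]

BFS fail/out derivation:
  fail(1) 'a': from fail(0)=0 chase 'a': 0 ⇒ 0;  out=∅∪out(0)=∅
  fail(4) 'b': from fail(0)=0 chase 'b': 0 ⇒ 0;  out=∅∪out(0)=∅
  fail(10) 'c': from fail(0)=0 chase 'c': 0 ⇒ 0;  out=∅∪out(0)=∅
  fail(2) 'ab': from fail(1)=0 chase 'b': 0 ⇒ 4;  out=∅∪out(4)=∅
  fail(5) 'bc': from fail(4)=0 chase 'c': 0 ⇒ 10;  out={3}∪out(10)={3}
  fail(11) 'ca': from fail(10)=0 chase 'a': 0 ⇒ 1;  out=∅∪out(1)=∅
  fail(3) 'abc': from fail(2)=4 chase 'c': 4 ⇒ 5;  out={0}∪out(5)={0,3}
  fail(6) 'bca': from fail(5)=10 chase 'a': 10 ⇒ 11;  out=∅∪out(11)=∅
  fail(12) 'cab': from fail(11)=1 chase 'b': 1 ⇒ 2;  out=∅∪out(2)=∅
  fail(7) 'bcaa': from fail(6)=11 chase 'a': 11→1→0 ⇒ 1;  out=∅∪out(1)=∅
  fail(13) 'cabc': from fail(12)=2 chase 'c': 2 ⇒ 3;  out=∅∪out(3)={0,3}
  fail(8) 'bcaaa': from fail(7)=1 chase 'a': 1→0 ⇒ 1;  out=∅∪out(1)=∅
  fail(14) 'cabcc': from fail(13)=3 chase 'c': 3→5→10→0 ⇒ 10;  out=∅∪out(10)=∅
  fail(9) 'bcaaac': from fail(8)=1 chase 'c': 1→0 ⇒ 10;  out={1}∪out(10)={1}
  fail(15) 'cabccc': from fail(14)=10 chase 'c': 10→0 ⇒ 10;  out={2}∪out(10)={2}

Scan:
pos 0 'a': at 1
pos 1 'c': at 10 (via fail)
pos 2 'b': at 4 (via fail)
pos 3 'b': at 4 (via fail)
pos 4 'a': at 1 (via fail)
pos 5 'c': at 10 (via fail)
pos 6 'a': at 11
pos 7 'b': at 12
pos 8 'c': at 13  → match P0@[6:8],P3@[7:8]
pos 9 'c': at 14
pos 10 'a': at 11 (via fail)
pos 11 'b': at 12
pos 12 'c': at 13  → match P0@[10:12],P3@[11:12]
pos 13 'c': at 14
pos 14 'c': at 15  → match P2@[9:14]
pos 15 'a': at 11 (via fail)
pos 16 'c': at 10 (via fail)
pos 17 'b': at 4 (via fail)
pos 18 'a': at 1 (via fail)
pos 19 'a': at 1 (via fail)
pos 20 'a': at 1 (via fail)
pos 21 'b': at 2
pos 22 'b': at 4 (via fail)
pos 23 'c': at 5  → match P3@[22:23]
pos 24 'a': at 6
pos 25 'a': at 7
pos 26 'a': at 8
pos 27 'c': at 9  → match P1@[22:27]
pos 28 'a': at 11 (via fail)
pos 29 'b': at 12
pos 30 'b': at 4 (via fail)

Matches: [[8,0],[8,3],[12,0],[12,3],[14,2],[23,3],[27,1]]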